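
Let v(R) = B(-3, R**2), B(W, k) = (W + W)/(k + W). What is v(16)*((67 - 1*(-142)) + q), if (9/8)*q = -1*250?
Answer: 238/759 ≈ 0.31357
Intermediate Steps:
B(W, k) = 2*W/(W + k) (B(W, k) = (2*W)/(W + k) = 2*W/(W + k))
v(R) = -6/(-3 + R**2) (v(R) = 2*(-3)/(-3 + R**2) = -6/(-3 + R**2))
q = -2000/9 (q = 8*(-1*250)/9 = (8/9)*(-250) = -2000/9 ≈ -222.22)
v(16)*((67 - 1*(-142)) + q) = (-6/(-3 + 16**2))*((67 - 1*(-142)) - 2000/9) = (-6/(-3 + 256))*((67 + 142) - 2000/9) = (-6/253)*(209 - 2000/9) = -6*1/253*(-119/9) = -6/253*(-119/9) = 238/759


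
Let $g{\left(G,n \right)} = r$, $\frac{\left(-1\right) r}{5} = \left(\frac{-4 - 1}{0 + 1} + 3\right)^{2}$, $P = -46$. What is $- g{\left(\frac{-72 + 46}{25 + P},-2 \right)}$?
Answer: $20$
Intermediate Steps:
$r = -20$ ($r = - 5 \left(\frac{-4 - 1}{0 + 1} + 3\right)^{2} = - 5 \left(- \frac{5}{1} + 3\right)^{2} = - 5 \left(\left(-5\right) 1 + 3\right)^{2} = - 5 \left(-5 + 3\right)^{2} = - 5 \left(-2\right)^{2} = \left(-5\right) 4 = -20$)
$g{\left(G,n \right)} = -20$
$- g{\left(\frac{-72 + 46}{25 + P},-2 \right)} = \left(-1\right) \left(-20\right) = 20$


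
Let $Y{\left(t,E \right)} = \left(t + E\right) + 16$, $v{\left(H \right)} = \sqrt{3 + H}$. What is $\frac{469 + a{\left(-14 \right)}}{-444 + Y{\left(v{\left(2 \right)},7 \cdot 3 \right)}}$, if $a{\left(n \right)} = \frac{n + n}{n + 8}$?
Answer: $- \frac{578347}{496932} - \frac{1421 \sqrt{5}}{496932} \approx -1.1702$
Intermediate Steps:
$a{\left(n \right)} = \frac{2 n}{8 + n}$
$Y{\left(t,E \right)} = 16 + E + t$ ($Y{\left(t,E \right)} = \left(E + t\right) + 16 = 16 + E + t$)
$\frac{469 + a{\left(-14 \right)}}{-444 + Y{\left(v{\left(2 \right)},7 \cdot 3 \right)}} = \frac{469 + 2 \left(-14\right) \frac{1}{8 - 14}}{-444 + \left(16 + 7 \cdot 3 + \sqrt{3 + 2}\right)} = \frac{469 + 2 \left(-14\right) \frac{1}{-6}}{-444 + \left(16 + 21 + \sqrt{5}\right)} = \frac{469 + 2 \left(-14\right) \left(- \frac{1}{6}\right)}{-444 + \left(37 + \sqrt{5}\right)} = \frac{469 + \frac{14}{3}}{-407 + \sqrt{5}} = \frac{1421}{3 \left(-407 + \sqrt{5}\right)}$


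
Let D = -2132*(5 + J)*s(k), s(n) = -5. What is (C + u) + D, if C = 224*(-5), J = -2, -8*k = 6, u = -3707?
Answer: 27153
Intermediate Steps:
k = -¾ (k = -⅛*6 = -¾ ≈ -0.75000)
C = -1120
D = 31980 (D = -2132*(5 - 2)*(-5) = -6396*(-5) = -2132*(-15) = 31980)
(C + u) + D = (-1120 - 3707) + 31980 = -4827 + 31980 = 27153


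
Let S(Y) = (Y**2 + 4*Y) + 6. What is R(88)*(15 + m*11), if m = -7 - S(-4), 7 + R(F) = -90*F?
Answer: 1014656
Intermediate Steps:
R(F) = -7 - 90*F
S(Y) = 6 + Y**2 + 4*Y
m = -13 (m = -7 - (6 + (-4)**2 + 4*(-4)) = -7 - (6 + 16 - 16) = -7 - 1*6 = -7 - 6 = -13)
R(88)*(15 + m*11) = (-7 - 90*88)*(15 - 13*11) = (-7 - 7920)*(15 - 143) = -7927*(-128) = 1014656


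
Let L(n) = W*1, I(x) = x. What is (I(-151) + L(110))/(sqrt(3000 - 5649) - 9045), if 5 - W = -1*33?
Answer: 340695/27271558 + 113*I*sqrt(2649)/81814674 ≈ 0.012493 + 7.1087e-5*I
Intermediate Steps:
W = 38 (W = 5 - (-1)*33 = 5 - 1*(-33) = 5 + 33 = 38)
L(n) = 38 (L(n) = 38*1 = 38)
(I(-151) + L(110))/(sqrt(3000 - 5649) - 9045) = (-151 + 38)/(sqrt(3000 - 5649) - 9045) = -113/(sqrt(-2649) - 9045) = -113/(I*sqrt(2649) - 9045) = -113/(-9045 + I*sqrt(2649))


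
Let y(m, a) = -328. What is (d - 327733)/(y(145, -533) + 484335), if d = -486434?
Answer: -814167/484007 ≈ -1.6821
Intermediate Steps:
(d - 327733)/(y(145, -533) + 484335) = (-486434 - 327733)/(-328 + 484335) = -814167/484007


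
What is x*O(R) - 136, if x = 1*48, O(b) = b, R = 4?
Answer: 56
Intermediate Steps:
x = 48
x*O(R) - 136 = 48*4 - 136 = 192 - 136 = 56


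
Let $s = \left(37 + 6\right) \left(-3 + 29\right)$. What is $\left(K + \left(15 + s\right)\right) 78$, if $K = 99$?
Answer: $96096$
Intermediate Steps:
$s = 1118$ ($s = 43 \cdot 26 = 1118$)
$\left(K + \left(15 + s\right)\right) 78 = \left(99 + \left(15 + 1118\right)\right) 78 = \left(99 + 1133\right) 78 = 1232 \cdot 78 = 96096$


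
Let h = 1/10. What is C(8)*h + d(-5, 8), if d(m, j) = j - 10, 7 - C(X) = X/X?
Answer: -7/5 ≈ -1.4000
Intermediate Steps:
h = 1/10 ≈ 0.10000
C(X) = 6 (C(X) = 7 - X/X = 7 - 1*1 = 7 - 1 = 6)
d(m, j) = -10 + j
C(8)*h + d(-5, 8) = 6*(1/10) + (-10 + 8) = 3/5 - 2 = -7/5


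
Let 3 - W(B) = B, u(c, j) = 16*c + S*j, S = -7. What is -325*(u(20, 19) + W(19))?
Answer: -55575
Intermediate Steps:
u(c, j) = -7*j + 16*c (u(c, j) = 16*c - 7*j = -7*j + 16*c)
W(B) = 3 - B
-325*(u(20, 19) + W(19)) = -325*((-7*19 + 16*20) + (3 - 1*19)) = -325*((-133 + 320) + (3 - 19)) = -325*(187 - 16) = -325*171 = -55575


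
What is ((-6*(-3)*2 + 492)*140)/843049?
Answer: 73920/843049 ≈ 0.087682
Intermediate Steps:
((-6*(-3)*2 + 492)*140)/843049 = ((18*2 + 492)*140)*(1/843049) = ((36 + 492)*140)*(1/843049) = (528*140)*(1/843049) = 73920*(1/843049) = 73920/843049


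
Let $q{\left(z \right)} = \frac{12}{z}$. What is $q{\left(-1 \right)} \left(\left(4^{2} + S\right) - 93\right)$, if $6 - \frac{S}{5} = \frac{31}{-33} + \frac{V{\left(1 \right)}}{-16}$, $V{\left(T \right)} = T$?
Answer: $\frac{22171}{44} \approx 503.89$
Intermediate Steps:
$S = \frac{18485}{528}$ ($S = 30 - 5 \left(\frac{31}{-33} + 1 \frac{1}{-16}\right) = 30 - 5 \left(31 \left(- \frac{1}{33}\right) + 1 \left(- \frac{1}{16}\right)\right) = 30 - 5 \left(- \frac{31}{33} - \frac{1}{16}\right) = 30 - - \frac{2645}{528} = 30 + \frac{2645}{528} = \frac{18485}{528} \approx 35.009$)
$q{\left(-1 \right)} \left(\left(4^{2} + S\right) - 93\right) = \frac{12}{-1} \left(\left(4^{2} + \frac{18485}{528}\right) - 93\right) = 12 \left(-1\right) \left(\left(16 + \frac{18485}{528}\right) - 93\right) = - 12 \left(\frac{26933}{528} - 93\right) = \left(-12\right) \left(- \frac{22171}{528}\right) = \frac{22171}{44}$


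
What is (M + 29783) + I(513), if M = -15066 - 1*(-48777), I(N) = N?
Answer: 64007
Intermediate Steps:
M = 33711 (M = -15066 + 48777 = 33711)
(M + 29783) + I(513) = (33711 + 29783) + 513 = 63494 + 513 = 64007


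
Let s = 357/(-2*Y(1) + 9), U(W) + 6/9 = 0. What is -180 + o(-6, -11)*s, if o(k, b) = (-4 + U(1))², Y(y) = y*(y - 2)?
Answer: 17384/33 ≈ 526.79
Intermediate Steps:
Y(y) = y*(-2 + y)
U(W) = -⅔ (U(W) = -⅔ + 0 = -⅔)
o(k, b) = 196/9 (o(k, b) = (-4 - ⅔)² = (-14/3)² = 196/9)
s = 357/11 (s = 357/(-2*(-2 + 1) + 9) = 357/(-2*(-1) + 9) = 357/(2 + 9) = 357/11 ≈ 32.455)
-180 + o(-6, -11)*s = -180 + (196/9)*(357/11) = -180 + 23324/33 = 17384/33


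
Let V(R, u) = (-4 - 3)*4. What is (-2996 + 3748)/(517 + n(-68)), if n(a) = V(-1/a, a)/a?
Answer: 3196/2199 ≈ 1.4534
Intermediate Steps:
V(R, u) = -28 (V(R, u) = -7*4 = -28)
n(a) = -28/a
(-2996 + 3748)/(517 + n(-68)) = (-2996 + 3748)/(517 - 28/(-68)) = 752/(517 - 28*(-1/68)) = 752/(517 + 7/17) = 752/(8796/17) = 752*(17/8796) = 3196/2199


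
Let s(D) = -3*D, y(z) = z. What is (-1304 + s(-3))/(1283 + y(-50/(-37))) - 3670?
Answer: -174449985/47521 ≈ -3671.0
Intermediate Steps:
(-1304 + s(-3))/(1283 + y(-50/(-37))) - 3670 = (-1304 - 3*(-3))/(1283 - 50/(-37)) - 3670 = (-1304 + 9)/(1283 - 50*(-1/37)) - 3670 = -1295/(1283 + 50/37) - 3670 = -1295/47521/37 - 3670 = -1295*37/47521 - 3670 = -47915/47521 - 3670 = -174449985/47521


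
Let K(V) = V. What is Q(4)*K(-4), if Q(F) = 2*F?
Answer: -32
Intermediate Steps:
Q(4)*K(-4) = (2*4)*(-4) = 8*(-4) = -32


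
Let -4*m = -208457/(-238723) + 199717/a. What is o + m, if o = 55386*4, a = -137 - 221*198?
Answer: 2321512954360584/10478746085 ≈ 2.2155e+5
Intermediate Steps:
a = -43895 (a = -137 - 43758 = -43895)
o = 221544
m = 9631705344/10478746085 (m = -(-208457/(-238723) + 199717/(-43895))/4 = -(-208457*(-1/238723) + 199717*(-1/43895))/4 = -(208457/238723 - 199717/43895)/4 = -1/4*(-38526821376/10478746085) = 9631705344/10478746085 ≈ 0.91917)
o + m = 221544 + 9631705344/10478746085 = 2321512954360584/10478746085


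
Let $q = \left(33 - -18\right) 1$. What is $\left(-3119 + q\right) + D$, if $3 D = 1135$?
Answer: $- \frac{8069}{3} \approx -2689.7$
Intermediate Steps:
$D = \frac{1135}{3}$ ($D = \frac{1}{3} \cdot 1135 = \frac{1135}{3} \approx 378.33$)
$q = 51$ ($q = \left(33 + 18\right) 1 = 51 \cdot 1 = 51$)
$\left(-3119 + q\right) + D = \left(-3119 + 51\right) + \frac{1135}{3} = -3068 + \frac{1135}{3} = - \frac{8069}{3}$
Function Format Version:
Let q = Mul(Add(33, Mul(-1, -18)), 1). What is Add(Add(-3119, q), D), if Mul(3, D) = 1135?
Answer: Rational(-8069, 3) ≈ -2689.7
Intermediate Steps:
D = Rational(1135, 3) (D = Mul(Rational(1, 3), 1135) = Rational(1135, 3) ≈ 378.33)
q = 51 (q = Mul(Add(33, 18), 1) = Mul(51, 1) = 51)
Add(Add(-3119, q), D) = Add(Add(-3119, 51), Rational(1135, 3)) = Add(-3068, Rational(1135, 3)) = Rational(-8069, 3)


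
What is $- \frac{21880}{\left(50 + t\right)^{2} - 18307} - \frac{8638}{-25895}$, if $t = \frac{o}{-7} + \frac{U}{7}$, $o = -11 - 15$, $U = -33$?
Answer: $\frac{351989314}{205942935} \approx 1.7092$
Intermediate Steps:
$o = -26$ ($o = -11 - 15 = -26$)
$t = -1$ ($t = - \frac{26}{-7} - \frac{33}{7} = \left(-26\right) \left(- \frac{1}{7}\right) - \frac{33}{7} = \frac{26}{7} - \frac{33}{7} = -1$)
$- \frac{21880}{\left(50 + t\right)^{2} - 18307} - \frac{8638}{-25895} = - \frac{21880}{\left(50 - 1\right)^{2} - 18307} - \frac{8638}{-25895} = - \frac{21880}{49^{2} - 18307} - - \frac{8638}{25895} = - \frac{21880}{2401 - 18307} + \frac{8638}{25895} = - \frac{21880}{-15906} + \frac{8638}{25895} = \left(-21880\right) \left(- \frac{1}{15906}\right) + \frac{8638}{25895} = \frac{10940}{7953} + \frac{8638}{25895} = \frac{351989314}{205942935}$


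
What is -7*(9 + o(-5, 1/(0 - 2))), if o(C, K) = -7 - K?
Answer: -35/2 ≈ -17.500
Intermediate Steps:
-7*(9 + o(-5, 1/(0 - 2))) = -7*(9 + (-7 - 1/(0 - 2))) = -7*(9 + (-7 - 1/(-2))) = -7*(9 + (-7 - 1*(-1/2))) = -7*(9 + (-7 + 1/2)) = -7*(9 - 13/2) = -7*5/2 = -35/2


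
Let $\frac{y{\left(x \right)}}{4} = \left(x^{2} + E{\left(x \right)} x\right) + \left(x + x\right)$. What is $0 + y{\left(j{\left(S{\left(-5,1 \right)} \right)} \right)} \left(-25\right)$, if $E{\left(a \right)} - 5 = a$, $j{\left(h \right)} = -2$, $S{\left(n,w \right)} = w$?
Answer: $600$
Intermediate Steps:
$E{\left(a \right)} = 5 + a$
$y{\left(x \right)} = 4 x^{2} + 8 x + 4 x \left(5 + x\right)$ ($y{\left(x \right)} = 4 \left(\left(x^{2} + \left(5 + x\right) x\right) + \left(x + x\right)\right) = 4 \left(\left(x^{2} + x \left(5 + x\right)\right) + 2 x\right) = 4 \left(x^{2} + 2 x + x \left(5 + x\right)\right) = 4 x^{2} + 8 x + 4 x \left(5 + x\right)$)
$0 + y{\left(j{\left(S{\left(-5,1 \right)} \right)} \right)} \left(-25\right) = 0 + 4 \left(-2\right) \left(7 + 2 \left(-2\right)\right) \left(-25\right) = 0 + 4 \left(-2\right) \left(7 - 4\right) \left(-25\right) = 0 + 4 \left(-2\right) 3 \left(-25\right) = 0 - -600 = 0 + 600 = 600$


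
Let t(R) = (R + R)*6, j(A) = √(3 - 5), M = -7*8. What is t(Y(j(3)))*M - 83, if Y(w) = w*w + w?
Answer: 1261 - 672*I*√2 ≈ 1261.0 - 950.35*I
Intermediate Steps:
M = -56
j(A) = I*√2 (j(A) = √(-2) = I*√2)
Y(w) = w + w² (Y(w) = w² + w = w + w²)
t(R) = 12*R (t(R) = (2*R)*6 = 12*R)
t(Y(j(3)))*M - 83 = (12*((I*√2)*(1 + I*√2)))*(-56) - 83 = (12*(I*√2*(1 + I*√2)))*(-56) - 83 = (12*I*√2*(1 + I*√2))*(-56) - 83 = -672*I*√2*(1 + I*√2) - 83 = -83 - 672*I*√2*(1 + I*√2)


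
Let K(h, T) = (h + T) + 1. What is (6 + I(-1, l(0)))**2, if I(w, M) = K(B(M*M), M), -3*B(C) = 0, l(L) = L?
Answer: 49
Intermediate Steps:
B(C) = 0 (B(C) = -1/3*0 = 0)
K(h, T) = 1 + T + h (K(h, T) = (T + h) + 1 = 1 + T + h)
I(w, M) = 1 + M (I(w, M) = 1 + M + 0 = 1 + M)
(6 + I(-1, l(0)))**2 = (6 + (1 + 0))**2 = (6 + 1)**2 = 7**2 = 49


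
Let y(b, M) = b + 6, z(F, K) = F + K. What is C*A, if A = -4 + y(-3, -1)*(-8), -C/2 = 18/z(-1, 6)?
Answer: 1008/5 ≈ 201.60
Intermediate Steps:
y(b, M) = 6 + b
C = -36/5 (C = -36/(-1 + 6) = -36/5 ≈ -7.2000)
A = -28 (A = -4 + (6 - 3)*(-8) = -4 + 3*(-8) = -4 - 24 = -28)
C*A = -36/5*(-28) = 1008/5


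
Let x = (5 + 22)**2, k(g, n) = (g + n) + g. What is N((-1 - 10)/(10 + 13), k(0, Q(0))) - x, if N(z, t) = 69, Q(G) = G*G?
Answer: -660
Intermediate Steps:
Q(G) = G**2
k(g, n) = n + 2*g
x = 729 (x = 27**2 = 729)
N((-1 - 10)/(10 + 13), k(0, Q(0))) - x = 69 - 1*729 = 69 - 729 = -660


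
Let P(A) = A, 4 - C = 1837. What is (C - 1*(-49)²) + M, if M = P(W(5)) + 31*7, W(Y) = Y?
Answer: -4012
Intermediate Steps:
C = -1833 (C = 4 - 1*1837 = 4 - 1837 = -1833)
M = 222 (M = 5 + 31*7 = 5 + 217 = 222)
(C - 1*(-49)²) + M = (-1833 - 1*(-49)²) + 222 = (-1833 - 1*2401) + 222 = (-1833 - 2401) + 222 = -4234 + 222 = -4012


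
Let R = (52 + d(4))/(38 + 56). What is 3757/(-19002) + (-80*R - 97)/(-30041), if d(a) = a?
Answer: -5175415141/26829436854 ≈ -0.19290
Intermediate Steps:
R = 28/47 (R = (52 + 4)/(38 + 56) = 56/94 = 56*(1/94) = 28/47 ≈ 0.59575)
3757/(-19002) + (-80*R - 97)/(-30041) = 3757/(-19002) + (-80*28/47 - 97)/(-30041) = 3757*(-1/19002) + (-2240/47 - 97)*(-1/30041) = -3757/19002 - 6799/47*(-1/30041) = -3757/19002 + 6799/1411927 = -5175415141/26829436854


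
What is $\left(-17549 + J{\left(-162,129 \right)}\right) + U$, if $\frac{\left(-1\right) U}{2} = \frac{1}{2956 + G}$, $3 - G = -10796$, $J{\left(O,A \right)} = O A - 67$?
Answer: $- \frac{529760072}{13755} \approx -38514.0$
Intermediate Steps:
$J{\left(O,A \right)} = -67 + A O$ ($J{\left(O,A \right)} = A O - 67 = -67 + A O$)
$G = 10799$ ($G = 3 - -10796 = 3 + 10796 = 10799$)
$U = - \frac{2}{13755}$ ($U = - \frac{2}{2956 + 10799} = - \frac{2}{13755} \approx -0.0001454$)
$\left(-17549 + J{\left(-162,129 \right)}\right) + U = \left(-17549 + \left(-67 + 129 \left(-162\right)\right)\right) - \frac{2}{13755} = \left(-17549 - 20965\right) - \frac{2}{13755} = -38514 - \frac{2}{13755} = - \frac{529760072}{13755}$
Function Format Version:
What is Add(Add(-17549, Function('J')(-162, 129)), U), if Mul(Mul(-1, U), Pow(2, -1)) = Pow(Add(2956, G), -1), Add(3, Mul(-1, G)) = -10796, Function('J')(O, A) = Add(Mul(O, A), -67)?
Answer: Rational(-529760072, 13755) ≈ -38514.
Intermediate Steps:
Function('J')(O, A) = Add(-67, Mul(A, O)) (Function('J')(O, A) = Add(Mul(A, O), -67) = Add(-67, Mul(A, O)))
G = 10799 (G = Add(3, Mul(-1, -10796)) = Add(3, 10796) = 10799)
U = Rational(-2, 13755) (U = Mul(-2, Pow(Add(2956, 10799), -1)) = Mul(-2, Pow(13755, -1)) = Mul(-2, Rational(1, 13755)) = Rational(-2, 13755) ≈ -0.00014540)
Add(Add(-17549, Function('J')(-162, 129)), U) = Add(Add(-17549, Add(-67, Mul(129, -162))), Rational(-2, 13755)) = Add(Add(-17549, Add(-67, -20898)), Rational(-2, 13755)) = Add(Add(-17549, -20965), Rational(-2, 13755)) = Add(-38514, Rational(-2, 13755)) = Rational(-529760072, 13755)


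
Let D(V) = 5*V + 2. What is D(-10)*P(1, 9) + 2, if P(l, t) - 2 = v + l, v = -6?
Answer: 146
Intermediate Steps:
D(V) = 2 + 5*V
P(l, t) = -4 + l (P(l, t) = 2 + (-6 + l) = -4 + l)
D(-10)*P(1, 9) + 2 = (2 + 5*(-10))*(-4 + 1) + 2 = (2 - 50)*(-3) + 2 = -48*(-3) + 2 = 144 + 2 = 146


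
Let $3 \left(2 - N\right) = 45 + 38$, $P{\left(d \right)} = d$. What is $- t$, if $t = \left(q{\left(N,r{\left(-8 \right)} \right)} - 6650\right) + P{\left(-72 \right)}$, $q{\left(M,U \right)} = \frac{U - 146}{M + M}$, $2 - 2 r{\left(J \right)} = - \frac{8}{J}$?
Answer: $\frac{2069503}{308} \approx 6719.2$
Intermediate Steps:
$N = - \frac{77}{3}$ ($N = 2 - \frac{45 + 38}{3} = 2 - \frac{83}{3} = - \frac{77}{3} \approx -25.667$)
$r{\left(J \right)} = 1 + \frac{4}{J}$ ($r{\left(J \right)} = 1 - \frac{\left(-8\right) \frac{1}{J}}{2} = 1 + \frac{4}{J}$)
$q{\left(M,U \right)} = \frac{-146 + U}{2 M}$
$t = - \frac{2069503}{308}$ ($t = \left(\frac{-146 + \frac{4 - 8}{-8}}{2 \left(- \frac{77}{3}\right)} - 6650\right) - 72 = \left(\frac{1}{2} \left(- \frac{3}{77}\right) \left(-146 - - \frac{1}{2}\right) - 6650\right) - 72 = \left(\frac{1}{2} \left(- \frac{3}{77}\right) \left(-146 + \frac{1}{2}\right) - 6650\right) - 72 = \left(\frac{1}{2} \left(- \frac{3}{77}\right) \left(- \frac{291}{2}\right) - 6650\right) - 72 = \left(\frac{873}{308} - 6650\right) - 72 = - \frac{2047327}{308} - 72 = - \frac{2069503}{308} \approx -6719.2$)
$- t = \left(-1\right) \left(- \frac{2069503}{308}\right) = \frac{2069503}{308}$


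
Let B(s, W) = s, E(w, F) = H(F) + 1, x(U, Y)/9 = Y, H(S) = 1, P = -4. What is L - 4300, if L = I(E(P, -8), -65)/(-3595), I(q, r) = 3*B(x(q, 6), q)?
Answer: -15458662/3595 ≈ -4300.0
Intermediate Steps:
x(U, Y) = 9*Y
E(w, F) = 2 (E(w, F) = 1 + 1 = 2)
I(q, r) = 162 (I(q, r) = 3*(9*6) = 3*54 = 162)
L = -162/3595 (L = 162/(-3595) = 162*(-1/3595) = -162/3595 ≈ -0.045063)
L - 4300 = -162/3595 - 4300 = -15458662/3595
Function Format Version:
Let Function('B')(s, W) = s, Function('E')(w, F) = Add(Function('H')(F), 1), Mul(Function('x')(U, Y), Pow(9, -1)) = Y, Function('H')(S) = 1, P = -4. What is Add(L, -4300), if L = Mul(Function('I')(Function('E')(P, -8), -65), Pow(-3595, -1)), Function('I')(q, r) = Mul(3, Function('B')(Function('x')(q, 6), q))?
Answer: Rational(-15458662, 3595) ≈ -4300.0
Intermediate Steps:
Function('x')(U, Y) = Mul(9, Y)
Function('E')(w, F) = 2 (Function('E')(w, F) = Add(1, 1) = 2)
Function('I')(q, r) = 162 (Function('I')(q, r) = Mul(3, Mul(9, 6)) = Mul(3, 54) = 162)
L = Rational(-162, 3595) (L = Mul(162, Pow(-3595, -1)) = Mul(162, Rational(-1, 3595)) = Rational(-162, 3595) ≈ -0.045063)
Add(L, -4300) = Add(Rational(-162, 3595), -4300) = Rational(-15458662, 3595)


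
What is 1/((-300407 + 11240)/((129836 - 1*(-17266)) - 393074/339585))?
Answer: -49953239596/98196775695 ≈ -0.50871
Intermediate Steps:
1/((-300407 + 11240)/((129836 - 1*(-17266)) - 393074/339585)) = 1/(-289167/((129836 + 17266) - 393074*1/339585)) = 1/(-289167/(147102 - 393074/339585)) = 1/(-289167/49953239596/339585) = 1/(-289167*339585/49953239596) = 1/(-98196775695/49953239596) = -49953239596/98196775695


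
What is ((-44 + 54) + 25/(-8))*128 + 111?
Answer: 991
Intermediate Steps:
((-44 + 54) + 25/(-8))*128 + 111 = (10 + 25*(-⅛))*128 + 111 = (10 - 25/8)*128 + 111 = (55/8)*128 + 111 = 880 + 111 = 991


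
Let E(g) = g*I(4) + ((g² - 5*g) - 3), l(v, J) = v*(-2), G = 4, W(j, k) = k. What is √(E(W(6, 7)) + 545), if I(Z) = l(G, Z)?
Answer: 10*√5 ≈ 22.361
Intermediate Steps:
l(v, J) = -2*v
I(Z) = -8 (I(Z) = -2*4 = -8)
E(g) = -3 + g² - 13*g (E(g) = g*(-8) + ((g² - 5*g) - 3) = -8*g + (-3 + g² - 5*g) = -3 + g² - 13*g)
√(E(W(6, 7)) + 545) = √((-3 + 7² - 13*7) + 545) = √((-3 + 49 - 91) + 545) = √(-45 + 545) = √500 = 10*√5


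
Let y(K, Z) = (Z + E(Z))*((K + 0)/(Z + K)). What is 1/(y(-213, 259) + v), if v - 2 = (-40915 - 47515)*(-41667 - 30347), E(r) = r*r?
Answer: 23/146461382796 ≈ 1.5704e-10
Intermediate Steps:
E(r) = r²
v = 6368198022 (v = 2 + (-40915 - 47515)*(-41667 - 30347) = 2 - 88430*(-72014) = 2 + 6368198020 = 6368198022)
y(K, Z) = K*(Z + Z²)/(K + Z) (y(K, Z) = (Z + Z²)*((K + 0)/(Z + K)) = (Z + Z²)*(K/(K + Z)) = K*(Z + Z²)/(K + Z))
1/(y(-213, 259) + v) = 1/(-213*259*(1 + 259)/(-213 + 259) + 6368198022) = 1/(-213*259*260/46 + 6368198022) = 1/(-213*259*1/46*260 + 6368198022) = 1/(-7171710/23 + 6368198022) = 1/(146461382796/23) = 23/146461382796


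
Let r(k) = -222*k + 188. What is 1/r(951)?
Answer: -1/210934 ≈ -4.7408e-6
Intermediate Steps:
r(k) = 188 - 222*k
1/r(951) = 1/(188 - 222*951) = 1/(188 - 211122) = 1/(-210934) = -1/210934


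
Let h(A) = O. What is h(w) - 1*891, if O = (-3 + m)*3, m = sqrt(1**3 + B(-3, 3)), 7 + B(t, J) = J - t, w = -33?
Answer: -900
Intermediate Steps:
B(t, J) = -7 + J - t (B(t, J) = -7 + (J - t) = -7 + J - t)
m = 0 (m = sqrt(1**3 + (-7 + 3 - 1*(-3))) = sqrt(1 + (-7 + 3 + 3)) = sqrt(1 - 1) = sqrt(0) = 0)
O = -9 (O = (-3 + 0)*3 = -3*3 = -9)
h(A) = -9
h(w) - 1*891 = -9 - 1*891 = -9 - 891 = -900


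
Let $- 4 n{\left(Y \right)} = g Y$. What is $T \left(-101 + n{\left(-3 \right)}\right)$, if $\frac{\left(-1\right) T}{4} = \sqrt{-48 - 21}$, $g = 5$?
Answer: $389 i \sqrt{69} \approx 3231.3 i$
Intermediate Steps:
$T = - 4 i \sqrt{69}$ ($T = - 4 \sqrt{-48 - 21} = - 4 \sqrt{-69} = - 4 i \sqrt{69} \approx - 33.227 i$)
$n{\left(Y \right)} = - \frac{5 Y}{4}$
$T \left(-101 + n{\left(-3 \right)}\right) = - 4 i \sqrt{69} \left(-101 - - \frac{15}{4}\right) = - 4 i \sqrt{69} \left(-101 + \frac{15}{4}\right) = - 4 i \sqrt{69} \left(- \frac{389}{4}\right) = 389 i \sqrt{69}$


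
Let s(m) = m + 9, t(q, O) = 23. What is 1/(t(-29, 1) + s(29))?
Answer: 1/61 ≈ 0.016393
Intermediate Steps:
s(m) = 9 + m
1/(t(-29, 1) + s(29)) = 1/(23 + (9 + 29)) = 1/(23 + 38) = 1/61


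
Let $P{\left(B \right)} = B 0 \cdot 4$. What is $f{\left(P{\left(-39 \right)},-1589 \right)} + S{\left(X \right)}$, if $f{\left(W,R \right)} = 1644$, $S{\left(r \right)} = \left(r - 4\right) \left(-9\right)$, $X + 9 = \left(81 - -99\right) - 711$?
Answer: $6540$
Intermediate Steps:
$X = -540$ ($X = -9 + \left(\left(81 - -99\right) - 711\right) = -9 + \left(\left(81 + 99\right) - 711\right) = -9 + \left(180 - 711\right) = -9 - 531 = -540$)
$P{\left(B \right)} = 0$ ($P{\left(B \right)} = 0 \cdot 4 = 0$)
$S{\left(r \right)} = 36 - 9 r$ ($S{\left(r \right)} = \left(-4 + r\right) \left(-9\right) = 36 - 9 r$)
$f{\left(P{\left(-39 \right)},-1589 \right)} + S{\left(X \right)} = 1644 + \left(36 - -4860\right) = 1644 + \left(36 + 4860\right) = 1644 + 4896 = 6540$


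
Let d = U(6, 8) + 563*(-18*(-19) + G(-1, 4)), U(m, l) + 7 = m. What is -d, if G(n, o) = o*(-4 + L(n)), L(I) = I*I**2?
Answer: -181285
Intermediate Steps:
U(m, l) = -7 + m
L(I) = I**3
G(n, o) = o*(-4 + n**3)
d = 181285 (d = (-7 + 6) + 563*(-18*(-19) + 4*(-4 + (-1)**3)) = -1 + 563*(342 + 4*(-4 - 1)) = -1 + 563*(342 + 4*(-5)) = -1 + 563*(342 - 20) = -1 + 563*322 = -1 + 181286 = 181285)
-d = -1*181285 = -181285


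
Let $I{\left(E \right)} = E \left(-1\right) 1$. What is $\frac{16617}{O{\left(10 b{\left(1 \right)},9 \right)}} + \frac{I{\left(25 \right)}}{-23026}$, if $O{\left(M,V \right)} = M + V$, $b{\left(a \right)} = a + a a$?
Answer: $\frac{13193923}{23026} \approx 573.0$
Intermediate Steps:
$b{\left(a \right)} = a + a^{2}$
$I{\left(E \right)} = - E$ ($I{\left(E \right)} = - E 1 = - E$)
$\frac{16617}{O{\left(10 b{\left(1 \right)},9 \right)}} + \frac{I{\left(25 \right)}}{-23026} = \frac{16617}{10 \cdot 1 \left(1 + 1\right) + 9} + \frac{\left(-1\right) 25}{-23026} = \frac{16617}{10 \cdot 1 \cdot 2 + 9} - - \frac{25}{23026} = \frac{16617}{10 \cdot 2 + 9} + \frac{25}{23026} = \frac{16617}{20 + 9} + \frac{25}{23026} = \frac{16617}{29} + \frac{25}{23026} = 16617 \cdot \frac{1}{29} + \frac{25}{23026} = 573 + \frac{25}{23026} = \frac{13193923}{23026}$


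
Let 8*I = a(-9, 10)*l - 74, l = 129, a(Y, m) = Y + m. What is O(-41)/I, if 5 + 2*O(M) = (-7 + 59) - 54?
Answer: -28/55 ≈ -0.50909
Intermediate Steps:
O(M) = -7/2 (O(M) = -5/2 + ((-7 + 59) - 54)/2 = -5/2 + (52 - 54)/2 = -5/2 + (½)*(-2) = -5/2 - 1 = -7/2)
I = 55/8 (I = ((-9 + 10)*129 - 74)/8 = (1*129 - 74)/8 = (129 - 74)/8 = (⅛)*55 = 55/8 ≈ 6.8750)
O(-41)/I = -7/(2*55/8) = -7/2*8/55 = -28/55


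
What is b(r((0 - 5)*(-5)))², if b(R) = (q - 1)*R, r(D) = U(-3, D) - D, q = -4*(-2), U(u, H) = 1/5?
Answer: 753424/25 ≈ 30137.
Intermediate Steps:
U(u, H) = ⅕
q = 8
r(D) = ⅕ - D
b(R) = 7*R (b(R) = (8 - 1)*R = 7*R)
b(r((0 - 5)*(-5)))² = (7*(⅕ - (0 - 5)*(-5)))² = (7*(⅕ - (-5)*(-5)))² = (7*(⅕ - 1*25))² = (7*(⅕ - 25))² = (7*(-124/5))² = (-868/5)² = 753424/25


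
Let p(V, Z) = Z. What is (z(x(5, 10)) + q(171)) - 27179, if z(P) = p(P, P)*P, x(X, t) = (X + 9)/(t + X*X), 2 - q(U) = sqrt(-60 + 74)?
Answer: -679421/25 - sqrt(14) ≈ -27181.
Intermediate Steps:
q(U) = 2 - sqrt(14) (q(U) = 2 - sqrt(-60 + 74) = 2 - sqrt(14))
x(X, t) = (9 + X)/(t + X**2)
z(P) = P**2 (z(P) = P*P = P**2)
(z(x(5, 10)) + q(171)) - 27179 = (((9 + 5)/(10 + 5**2))**2 + (2 - sqrt(14))) - 27179 = ((14/(10 + 25))**2 + (2 - sqrt(14))) - 27179 = ((14/35)**2 + (2 - sqrt(14))) - 27179 = (((1/35)*14)**2 + (2 - sqrt(14))) - 27179 = ((2/5)**2 + (2 - sqrt(14))) - 27179 = (4/25 + (2 - sqrt(14))) - 27179 = (54/25 - sqrt(14)) - 27179 = -679421/25 - sqrt(14)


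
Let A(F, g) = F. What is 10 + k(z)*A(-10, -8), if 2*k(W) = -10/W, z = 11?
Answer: 160/11 ≈ 14.545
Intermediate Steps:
k(W) = -5/W (k(W) = (-10/W)/2 = -5/W)
10 + k(z)*A(-10, -8) = 10 - 5/11*(-10) = 10 + 50/11 = 160/11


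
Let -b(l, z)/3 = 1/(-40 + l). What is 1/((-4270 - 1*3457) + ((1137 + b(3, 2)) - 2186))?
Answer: -37/324709 ≈ -0.00011395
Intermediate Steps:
b(l, z) = -3/(-40 + l)
1/((-4270 - 1*3457) + ((1137 + b(3, 2)) - 2186)) = 1/((-4270 - 1*3457) + ((1137 - 3/(-40 + 3)) - 2186)) = 1/((-4270 - 3457) + ((1137 - 3/(-37)) - 2186)) = 1/(-7727 + ((1137 - 3*(-1/37)) - 2186)) = 1/(-7727 + ((1137 + 3/37) - 2186)) = 1/(-7727 + (42072/37 - 2186)) = 1/(-7727 - 38810/37) = 1/(-324709/37) = -37/324709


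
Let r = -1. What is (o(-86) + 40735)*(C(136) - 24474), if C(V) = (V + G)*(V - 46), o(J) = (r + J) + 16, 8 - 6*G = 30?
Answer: -510902496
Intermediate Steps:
G = -11/3 (G = 4/3 - 1/6*30 = 4/3 - 5 = -11/3 ≈ -3.6667)
o(J) = 15 + J (o(J) = (-1 + J) + 16 = 15 + J)
C(V) = (-46 + V)*(-11/3 + V) (C(V) = (V - 11/3)*(V - 46) = (-11/3 + V)*(-46 + V) = (-46 + V)*(-11/3 + V))
(o(-86) + 40735)*(C(136) - 24474) = ((15 - 86) + 40735)*((506/3 + 136**2 - 149/3*136) - 24474) = (-71 + 40735)*((506/3 + 18496 - 20264/3) - 24474) = 40664*(11910 - 24474) = 40664*(-12564) = -510902496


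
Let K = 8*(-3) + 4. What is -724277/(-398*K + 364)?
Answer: -724277/8324 ≈ -87.011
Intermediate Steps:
K = -20 (K = -24 + 4 = -20)
-724277/(-398*K + 364) = -724277/(-398*(-20) + 364) = -724277/(7960 + 364) = -724277/8324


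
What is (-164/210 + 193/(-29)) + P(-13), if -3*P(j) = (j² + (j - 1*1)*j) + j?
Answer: -365713/3045 ≈ -120.10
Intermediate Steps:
P(j) = -j/3 - j²/3 - j*(-1 + j)/3 (P(j) = -((j² + (j - 1*1)*j) + j)/3 = -((j² + (j - 1)*j) + j)/3 = -((j² + (-1 + j)*j) + j)/3 = -((j² + j*(-1 + j)) + j)/3 = -(j + j² + j*(-1 + j))/3 = -j/3 - j²/3 - j*(-1 + j)/3)
(-164/210 + 193/(-29)) + P(-13) = (-164/210 + 193/(-29)) - ⅔*(-13)² = (-164*1/210 + 193*(-1/29)) - ⅔*169 = (-82/105 - 193/29) - 338/3 = -22643/3045 - 338/3 = -365713/3045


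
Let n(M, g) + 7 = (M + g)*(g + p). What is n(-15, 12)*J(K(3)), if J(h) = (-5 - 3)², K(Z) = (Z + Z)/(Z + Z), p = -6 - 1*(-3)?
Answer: -2176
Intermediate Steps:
p = -3 (p = -6 + 3 = -3)
n(M, g) = -7 + (-3 + g)*(M + g) (n(M, g) = -7 + (M + g)*(g - 3) = -7 + (M + g)*(-3 + g) = -7 + (-3 + g)*(M + g))
K(Z) = 1 (K(Z) = (2*Z)/((2*Z)) = (2*Z)*(1/(2*Z)) = 1)
J(h) = 64 (J(h) = (-8)² = 64)
n(-15, 12)*J(K(3)) = (-7 + 12² - 3*(-15) - 3*12 - 15*12)*64 = (-7 + 144 + 45 - 36 - 180)*64 = -34*64 = -2176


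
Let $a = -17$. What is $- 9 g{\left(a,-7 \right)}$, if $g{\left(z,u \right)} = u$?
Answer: $63$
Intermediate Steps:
$- 9 g{\left(a,-7 \right)} = \left(-9\right) \left(-7\right) = 63$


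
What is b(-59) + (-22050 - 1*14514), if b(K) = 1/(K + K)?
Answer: -4314553/118 ≈ -36564.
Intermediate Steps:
b(K) = 1/(2*K)
b(-59) + (-22050 - 1*14514) = (½)/(-59) + (-22050 - 1*14514) = (½)*(-1/59) + (-22050 - 14514) = -1/118 - 36564 = -4314553/118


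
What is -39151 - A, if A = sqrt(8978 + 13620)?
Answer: -39151 - sqrt(22598) ≈ -39301.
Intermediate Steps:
A = sqrt(22598) ≈ 150.33
-39151 - A = -39151 - sqrt(22598)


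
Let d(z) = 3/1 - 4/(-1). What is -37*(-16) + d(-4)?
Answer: 599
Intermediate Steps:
d(z) = 7 (d(z) = 3*1 - 4*(-1) = 3 + 4 = 7)
-37*(-16) + d(-4) = -37*(-16) + 7 = 592 + 7 = 599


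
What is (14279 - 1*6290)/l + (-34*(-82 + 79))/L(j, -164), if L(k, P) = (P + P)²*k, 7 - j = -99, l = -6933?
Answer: -15184180315/13177211072 ≈ -1.1523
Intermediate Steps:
j = 106 (j = 7 - 1*(-99) = 7 + 99 = 106)
L(k, P) = 4*k*P² (L(k, P) = (2*P)²*k = (4*P²)*k = 4*k*P²)
(14279 - 1*6290)/l + (-34*(-82 + 79))/L(j, -164) = (14279 - 1*6290)/(-6933) + (-34*(-82 + 79))/((4*106*(-164)²)) = (14279 - 6290)*(-1/6933) + (-34*(-3))/((4*106*26896)) = 7989*(-1/6933) + 102/11403904 = -2663/2311 + 102*(1/11403904) = -2663/2311 + 51/5701952 = -15184180315/13177211072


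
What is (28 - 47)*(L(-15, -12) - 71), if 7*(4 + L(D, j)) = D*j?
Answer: 6555/7 ≈ 936.43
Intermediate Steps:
L(D, j) = -4 + D*j/7 (L(D, j) = -4 + (D*j)/7 = -4 + D*j/7)
(28 - 47)*(L(-15, -12) - 71) = (28 - 47)*((-4 + (⅐)*(-15)*(-12)) - 71) = -19*((-4 + 180/7) - 71) = -19*(152/7 - 71) = -19*(-345/7) = 6555/7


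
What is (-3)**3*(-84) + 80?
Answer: 2348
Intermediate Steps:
(-3)**3*(-84) + 80 = -27*(-84) + 80 = 2268 + 80 = 2348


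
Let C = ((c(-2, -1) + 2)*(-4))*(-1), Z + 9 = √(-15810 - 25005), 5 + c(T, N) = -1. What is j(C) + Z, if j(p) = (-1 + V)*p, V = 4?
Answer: -57 + 3*I*√4535 ≈ -57.0 + 202.03*I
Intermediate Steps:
c(T, N) = -6 (c(T, N) = -5 - 1 = -6)
Z = -9 + 3*I*√4535 (Z = -9 + √(-15810 - 25005) = -9 + √(-40815) = -9 + 3*I*√4535 ≈ -9.0 + 202.03*I)
C = -16 (C = ((-6 + 2)*(-4))*(-1) = -4*(-4)*(-1) = 16*(-1) = -16)
j(p) = 3*p (j(p) = (-1 + 4)*p = 3*p)
j(C) + Z = 3*(-16) + (-9 + 3*I*√4535) = -48 + (-9 + 3*I*√4535) = -57 + 3*I*√4535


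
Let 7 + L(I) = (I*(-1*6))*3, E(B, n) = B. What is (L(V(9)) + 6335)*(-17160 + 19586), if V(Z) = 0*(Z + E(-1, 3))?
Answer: 15351728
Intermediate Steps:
V(Z) = 0 (V(Z) = 0*(Z - 1) = 0*(-1 + Z) = 0)
L(I) = -7 - 18*I (L(I) = -7 + (I*(-1*6))*3 = -7 + (I*(-6))*3 = -7 - 6*I*3 = -7 - 18*I)
(L(V(9)) + 6335)*(-17160 + 19586) = ((-7 - 18*0) + 6335)*(-17160 + 19586) = ((-7 + 0) + 6335)*2426 = (-7 + 6335)*2426 = 6328*2426 = 15351728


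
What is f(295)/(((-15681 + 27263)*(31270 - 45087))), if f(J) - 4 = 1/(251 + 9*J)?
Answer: -11625/465042803564 ≈ -2.4998e-8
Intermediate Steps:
f(J) = 4 + 1/(251 + 9*J)
f(295)/(((-15681 + 27263)*(31270 - 45087))) = (3*(335 + 12*295)/(251 + 9*295))/(((-15681 + 27263)*(31270 - 45087))) = (3*(335 + 3540)/(251 + 2655))/((11582*(-13817))) = (3*3875/2906)/(-160028494) = (3*(1/2906)*3875)*(-1/160028494) = (11625/2906)*(-1/160028494) = -11625/465042803564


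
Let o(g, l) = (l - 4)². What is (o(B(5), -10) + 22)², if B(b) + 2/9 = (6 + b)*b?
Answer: 47524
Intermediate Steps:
B(b) = -2/9 + b*(6 + b) (B(b) = -2/9 + (6 + b)*b = -2/9 + b*(6 + b))
o(g, l) = (-4 + l)²
(o(B(5), -10) + 22)² = ((-4 - 10)² + 22)² = ((-14)² + 22)² = (196 + 22)² = 218² = 47524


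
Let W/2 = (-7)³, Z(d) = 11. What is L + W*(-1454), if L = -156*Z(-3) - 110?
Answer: 995618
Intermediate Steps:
W = -686 (W = 2*(-7)³ = 2*(-343) = -686)
L = -1826 (L = -156*11 - 110 = -1716 - 110 = -1826)
L + W*(-1454) = -1826 - 686*(-1454) = -1826 + 997444 = 995618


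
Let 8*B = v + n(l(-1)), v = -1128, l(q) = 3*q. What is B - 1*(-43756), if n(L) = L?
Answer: 348917/8 ≈ 43615.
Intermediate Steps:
B = -1131/8 (B = (-1128 + 3*(-1))/8 = (-1128 - 3)/8 = (⅛)*(-1131) = -1131/8 ≈ -141.38)
B - 1*(-43756) = -1131/8 - 1*(-43756) = -1131/8 + 43756 = 348917/8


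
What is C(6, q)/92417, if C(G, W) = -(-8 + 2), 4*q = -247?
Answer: 6/92417 ≈ 6.4923e-5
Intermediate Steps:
q = -247/4 (q = (¼)*(-247) = -247/4 ≈ -61.750)
C(G, W) = 6 (C(G, W) = -1*(-6) = 6)
C(6, q)/92417 = 6/92417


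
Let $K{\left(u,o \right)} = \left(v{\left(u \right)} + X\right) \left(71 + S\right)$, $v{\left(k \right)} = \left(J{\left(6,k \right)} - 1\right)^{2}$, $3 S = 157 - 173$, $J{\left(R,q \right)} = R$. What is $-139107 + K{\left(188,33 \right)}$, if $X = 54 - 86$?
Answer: $- \frac{418700}{3} \approx -1.3957 \cdot 10^{5}$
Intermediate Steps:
$S = - \frac{16}{3}$ ($S = \frac{157 - 173}{3} = \frac{1}{3} \left(-16\right) = - \frac{16}{3} \approx -5.3333$)
$v{\left(k \right)} = 25$ ($v{\left(k \right)} = \left(6 - 1\right)^{2} = 5^{2} = 25$)
$X = -32$ ($X = 54 - 86 = -32$)
$K{\left(u,o \right)} = - \frac{1379}{3}$ ($K{\left(u,o \right)} = \left(25 - 32\right) \left(71 - \frac{16}{3}\right) = \left(-7\right) \frac{197}{3} = - \frac{1379}{3}$)
$-139107 + K{\left(188,33 \right)} = -139107 - \frac{1379}{3} = - \frac{418700}{3}$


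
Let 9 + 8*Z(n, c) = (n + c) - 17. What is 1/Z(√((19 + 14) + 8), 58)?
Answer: 256/983 - 8*√41/983 ≈ 0.20832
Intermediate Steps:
Z(n, c) = -13/4 + c/8 + n/8 (Z(n, c) = -9/8 + ((n + c) - 17)/8 = -9/8 + ((c + n) - 17)/8 = -9/8 + (-17 + c + n)/8 = -9/8 + (-17/8 + c/8 + n/8) = -13/4 + c/8 + n/8)
1/Z(√((19 + 14) + 8), 58) = 1/(-13/4 + (⅛)*58 + √((19 + 14) + 8)/8) = 1/(-13/4 + 29/4 + √(33 + 8)/8) = 1/(-13/4 + 29/4 + √41/8) = 1/(4 + √41/8)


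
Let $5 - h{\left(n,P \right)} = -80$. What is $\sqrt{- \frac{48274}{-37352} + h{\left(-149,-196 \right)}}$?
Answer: $\frac{31 \sqrt{7829913}}{9338} \approx 9.2894$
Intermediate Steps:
$h{\left(n,P \right)} = 85$ ($h{\left(n,P \right)} = 5 - -80 = 5 + 80 = 85$)
$\sqrt{- \frac{48274}{-37352} + h{\left(-149,-196 \right)}} = \sqrt{- \frac{48274}{-37352} + 85} = \sqrt{\left(-48274\right) \left(- \frac{1}{37352}\right) + 85} = \sqrt{\frac{24137}{18676} + 85} = \sqrt{\frac{1611597}{18676}} = \frac{31 \sqrt{7829913}}{9338}$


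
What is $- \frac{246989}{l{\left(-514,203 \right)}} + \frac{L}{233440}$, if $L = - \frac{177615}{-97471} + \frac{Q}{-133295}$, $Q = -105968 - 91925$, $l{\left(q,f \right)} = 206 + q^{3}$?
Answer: $\frac{94367306632933926783}{51482931292712015643800} \approx 0.001833$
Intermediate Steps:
$Q = -197893$
$L = \frac{42964020028}{12992396945}$ ($L = - \frac{177615}{-97471} - \frac{197893}{-133295} = \left(-177615\right) \left(- \frac{1}{97471}\right) - - \frac{197893}{133295} = \frac{177615}{97471} + \frac{197893}{133295} = \frac{42964020028}{12992396945} \approx 3.3069$)
$- \frac{246989}{l{\left(-514,203 \right)}} + \frac{L}{233440} = - \frac{246989}{206 + \left(-514\right)^{3}} + \frac{42964020028}{12992396945 \cdot 233440} = - \frac{246989}{206 - 135796744} + \frac{42964020028}{12992396945} \cdot \frac{1}{233440} = - \frac{246989}{-135796538} + \frac{10741005007}{758236285710200} = \left(-246989\right) \left(- \frac{1}{135796538}\right) + \frac{10741005007}{758236285710200} = \frac{246989}{135796538} + \frac{10741005007}{758236285710200} = \frac{94367306632933926783}{51482931292712015643800}$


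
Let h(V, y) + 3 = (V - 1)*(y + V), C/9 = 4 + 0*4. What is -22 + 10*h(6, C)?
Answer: 2048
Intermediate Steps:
C = 36 (C = 9*(4 + 0*4) = 9*(4 + 0) = 9*4 = 36)
h(V, y) = -3 + (-1 + V)*(V + y) (h(V, y) = -3 + (V - 1)*(y + V) = -3 + (-1 + V)*(V + y))
-22 + 10*h(6, C) = -22 + 10*(-3 + 6**2 - 1*6 - 1*36 + 6*36) = -22 + 10*(-3 + 36 - 6 - 36 + 216) = -22 + 10*207 = -22 + 2070 = 2048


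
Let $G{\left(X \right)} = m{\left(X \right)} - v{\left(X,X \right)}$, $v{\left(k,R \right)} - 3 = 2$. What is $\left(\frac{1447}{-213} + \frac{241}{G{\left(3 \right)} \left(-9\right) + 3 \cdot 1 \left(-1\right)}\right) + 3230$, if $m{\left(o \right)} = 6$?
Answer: $\frac{909687}{284} \approx 3203.1$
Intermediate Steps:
$v{\left(k,R \right)} = 5$ ($v{\left(k,R \right)} = 3 + 2 = 5$)
$G{\left(X \right)} = 1$ ($G{\left(X \right)} = 6 - 5 = 1$)
$\left(\frac{1447}{-213} + \frac{241}{G{\left(3 \right)} \left(-9\right) + 3 \cdot 1 \left(-1\right)}\right) + 3230 = \left(\frac{1447}{-213} + \frac{241}{1 \left(-9\right) + 3 \cdot 1 \left(-1\right)}\right) + 3230 = \left(1447 \left(- \frac{1}{213}\right) + \frac{241}{-9 + 3 \left(-1\right)}\right) + 3230 = \left(- \frac{1447}{213} + \frac{241}{-9 - 3}\right) + 3230 = \left(- \frac{1447}{213} + \frac{241}{-12}\right) + 3230 = \left(- \frac{1447}{213} + 241 \left(- \frac{1}{12}\right)\right) + 3230 = \left(- \frac{1447}{213} - \frac{241}{12}\right) + 3230 = - \frac{7633}{284} + 3230 = \frac{909687}{284}$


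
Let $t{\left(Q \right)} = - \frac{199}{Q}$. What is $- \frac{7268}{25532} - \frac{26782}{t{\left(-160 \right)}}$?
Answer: $- \frac{27352282543}{1270217} \approx -21534.0$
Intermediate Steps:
$- \frac{7268}{25532} - \frac{26782}{t{\left(-160 \right)}} = - \frac{7268}{25532} - \frac{26782}{\left(-199\right) \frac{1}{-160}} = \left(-7268\right) \frac{1}{25532} - \frac{26782}{\left(-199\right) \left(- \frac{1}{160}\right)} = - \frac{1817}{6383} - \frac{26782}{\frac{199}{160}} = - \frac{1817}{6383} - \frac{4285120}{199} = - \frac{27352282543}{1270217}$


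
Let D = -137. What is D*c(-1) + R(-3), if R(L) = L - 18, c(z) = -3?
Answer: 390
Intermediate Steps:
R(L) = -18 + L
D*c(-1) + R(-3) = -137*(-3) + (-18 - 3) = 411 - 21 = 390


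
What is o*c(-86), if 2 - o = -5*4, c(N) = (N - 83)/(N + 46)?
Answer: 1859/20 ≈ 92.950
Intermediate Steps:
c(N) = (-83 + N)/(46 + N)
o = 22 (o = 2 - (-5)*4 = 2 - 1*(-20) = 2 + 20 = 22)
o*c(-86) = 22*((-83 - 86)/(46 - 86)) = 22*(-169/(-40)) = 22*(-1/40*(-169)) = 22*(169/40) = 1859/20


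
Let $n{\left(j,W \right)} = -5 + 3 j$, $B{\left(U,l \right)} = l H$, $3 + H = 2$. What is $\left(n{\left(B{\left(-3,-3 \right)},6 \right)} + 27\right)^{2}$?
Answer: $961$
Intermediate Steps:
$H = -1$ ($H = -3 + 2 = -1$)
$B{\left(U,l \right)} = - l$ ($B{\left(U,l \right)} = l \left(-1\right) = - l$)
$\left(n{\left(B{\left(-3,-3 \right)},6 \right)} + 27\right)^{2} = \left(\left(-5 + 3 \left(\left(-1\right) \left(-3\right)\right)\right) + 27\right)^{2} = \left(\left(-5 + 3 \cdot 3\right) + 27\right)^{2} = \left(\left(-5 + 9\right) + 27\right)^{2} = \left(4 + 27\right)^{2} = 31^{2} = 961$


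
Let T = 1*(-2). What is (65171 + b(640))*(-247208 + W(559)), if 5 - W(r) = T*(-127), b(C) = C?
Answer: -16285392627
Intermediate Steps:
T = -2
W(r) = -249 (W(r) = 5 - (-2)*(-127) = 5 - 1*254 = 5 - 254 = -249)
(65171 + b(640))*(-247208 + W(559)) = (65171 + 640)*(-247208 - 249) = 65811*(-247457) = -16285392627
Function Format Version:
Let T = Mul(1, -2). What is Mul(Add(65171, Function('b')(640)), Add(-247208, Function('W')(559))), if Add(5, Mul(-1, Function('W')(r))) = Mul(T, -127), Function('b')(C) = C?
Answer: -16285392627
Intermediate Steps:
T = -2
Function('W')(r) = -249 (Function('W')(r) = Add(5, Mul(-1, Mul(-2, -127))) = Add(5, Mul(-1, 254)) = Add(5, -254) = -249)
Mul(Add(65171, Function('b')(640)), Add(-247208, Function('W')(559))) = Mul(Add(65171, 640), Add(-247208, -249)) = Mul(65811, -247457) = -16285392627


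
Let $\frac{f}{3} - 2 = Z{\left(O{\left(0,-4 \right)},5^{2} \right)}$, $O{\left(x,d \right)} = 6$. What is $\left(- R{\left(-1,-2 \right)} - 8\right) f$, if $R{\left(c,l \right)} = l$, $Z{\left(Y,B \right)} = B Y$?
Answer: $-2736$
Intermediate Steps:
$f = 456$ ($f = 6 + 3 \cdot 5^{2} \cdot 6 = 6 + 3 \cdot 25 \cdot 6 = 6 + 3 \cdot 150 = 6 + 450 = 456$)
$\left(- R{\left(-1,-2 \right)} - 8\right) f = \left(\left(-1\right) \left(-2\right) - 8\right) 456 = \left(2 - 8\right) 456 = \left(-6\right) 456 = -2736$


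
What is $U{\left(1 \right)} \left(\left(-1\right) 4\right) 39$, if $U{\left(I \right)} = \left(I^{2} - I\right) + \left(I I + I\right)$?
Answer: $-312$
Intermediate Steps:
$U{\left(I \right)} = 2 I^{2}$ ($U{\left(I \right)} = \left(I^{2} - I\right) + \left(I^{2} + I\right) = \left(I^{2} - I\right) + \left(I + I^{2}\right) = 2 I^{2}$)
$U{\left(1 \right)} \left(\left(-1\right) 4\right) 39 = 2 \cdot 1^{2} \left(\left(-1\right) 4\right) 39 = 2 \cdot 1 \left(-4\right) 39 = 2 \left(-4\right) 39 = \left(-8\right) 39 = -312$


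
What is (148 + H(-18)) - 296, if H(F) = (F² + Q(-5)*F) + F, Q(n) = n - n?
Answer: 158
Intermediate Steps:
Q(n) = 0
H(F) = F + F² (H(F) = (F² + 0*F) + F = (F² + 0) + F = F² + F = F + F²)
(148 + H(-18)) - 296 = (148 - 18*(1 - 18)) - 296 = (148 - 18*(-17)) - 296 = (148 + 306) - 296 = 454 - 296 = 158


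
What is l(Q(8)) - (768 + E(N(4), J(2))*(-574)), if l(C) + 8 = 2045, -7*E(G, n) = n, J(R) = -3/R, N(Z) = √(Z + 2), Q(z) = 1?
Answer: 1392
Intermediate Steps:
N(Z) = √(2 + Z)
E(G, n) = -n/7
l(C) = 2037 (l(C) = -8 + 2045 = 2037)
l(Q(8)) - (768 + E(N(4), J(2))*(-574)) = 2037 - (768 - (-3)/(7*2)*(-574)) = 2037 - (768 - ⅐*(-3/2)*(-574)) = 2037 - (768 + (3/14)*(-574)) = 2037 - (768 - 123) = 2037 - 1*645 = 2037 - 645 = 1392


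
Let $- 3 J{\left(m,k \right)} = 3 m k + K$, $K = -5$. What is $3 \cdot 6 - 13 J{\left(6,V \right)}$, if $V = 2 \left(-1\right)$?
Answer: $- \frac{479}{3} \approx -159.67$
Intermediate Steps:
$V = -2$
$J{\left(m,k \right)} = \frac{5}{3} - k m$ ($J{\left(m,k \right)} = - \frac{3 m k - 5}{3} = - \frac{3 k m - 5}{3} = - \frac{-5 + 3 k m}{3} = \frac{5}{3} - k m$)
$3 \cdot 6 - 13 J{\left(6,V \right)} = 3 \cdot 6 - 13 \left(\frac{5}{3} - \left(-2\right) 6\right) = 18 - 13 \left(\frac{5}{3} + 12\right) = 18 - \frac{533}{3} = - \frac{479}{3}$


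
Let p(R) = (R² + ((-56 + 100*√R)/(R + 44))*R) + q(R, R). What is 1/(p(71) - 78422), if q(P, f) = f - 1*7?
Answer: -970074565/71152917045761 - 816500*√71/71152917045761 ≈ -1.3730e-5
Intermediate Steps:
q(P, f) = -7 + f (q(P, f) = f - 7 = -7 + f)
p(R) = -7 + R + R² + R*(-56 + 100*√R)/(44 + R) (p(R) = (R² + ((-56 + 100*√R)/(R + 44))*R) + (-7 + R) = (R² + ((-56 + 100*√R)/(44 + R))*R) + (-7 + R) = (R² + R*(-56 + 100*√R)/(44 + R)) + (-7 + R) = -7 + R + R² + R*(-56 + 100*√R)/(44 + R))
1/(p(71) - 78422) = 1/((-308 + 71³ - 19*71 + 45*71² + 100*71^(3/2))/(44 + 71) - 78422) = 1/((-308 + 357911 - 1349 + 45*5041 + 100*(71*√71))/115 - 78422) = 1/((-308 + 357911 - 1349 + 226845 + 7100*√71)/115 - 78422) = 1/((583099 + 7100*√71)/115 - 78422) = 1/((583099/115 + 1420*√71/23) - 78422) = 1/(-8435431/115 + 1420*√71/23)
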